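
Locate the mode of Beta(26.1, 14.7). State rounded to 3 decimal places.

0.647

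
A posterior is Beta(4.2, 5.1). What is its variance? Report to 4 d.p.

α+β = 9.3 and αβ = 21.42, so Var = αβ/[(α+β)²(α+β+1)] = 21.42/890.847 = 0.0240.

0.0240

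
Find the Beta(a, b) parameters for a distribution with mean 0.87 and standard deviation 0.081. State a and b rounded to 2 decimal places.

σ² = 0.081² = 0.006561.
With s = a+b, Var = μ(1−μ)/(s+1), so s+1 = (0.87×0.13)/0.006561 = 17.2382 and s = 16.2382.
a = μs = 14.13, b = (1−μ)s = 2.11.

a = 14.13, b = 2.11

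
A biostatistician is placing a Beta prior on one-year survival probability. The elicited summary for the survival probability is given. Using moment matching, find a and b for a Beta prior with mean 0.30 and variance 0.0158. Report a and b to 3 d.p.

a = 3.687, b = 8.604

Let s = a+b. The Beta variance is μ(1−μ)/(s+1).
So s+1 = μ(1−μ)/σ² = (0.30×0.70)/0.0158 = 0.2100/0.0158 = 13.2911, giving s = 12.2911.
Then a = μs = 0.30×12.2911 = 3.687 and b = (1−μ)s = 0.70×12.2911 = 8.604.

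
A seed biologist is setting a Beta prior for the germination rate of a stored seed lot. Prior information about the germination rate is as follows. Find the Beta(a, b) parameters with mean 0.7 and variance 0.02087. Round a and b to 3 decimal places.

Write ν = a+b; then a = μν and Var = μ(1−μ)/(ν+1).
ν = μ(1−μ)/Var − 1 = 0.21/0.02087 − 1 = 9.0623.
a = 0.7·9.0623 = 6.344, b = 0.3·9.0623 = 2.719.

a = 6.344, b = 2.719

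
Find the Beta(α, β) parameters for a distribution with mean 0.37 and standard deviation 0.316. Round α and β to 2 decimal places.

Variance = 0.316² = 0.099856. The moment-matching identity α+β = μ(1−μ)/Var − 1 gives
α+β = 0.2331/0.099856 − 1 = 1.3344, so α = μ·1.3344 = 0.49 and β = (1−μ)·1.3344 = 0.84.

α = 0.49, β = 0.84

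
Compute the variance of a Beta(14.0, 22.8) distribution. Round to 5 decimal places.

0.00624

μ = 14.0/36.8 = 0.380435; Var = μ(1−μ)/(α+β+1) = 0.2357042/37.8 = 0.00624.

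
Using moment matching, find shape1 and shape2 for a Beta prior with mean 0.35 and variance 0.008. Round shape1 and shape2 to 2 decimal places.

Write ν = shape1+shape2; then shape1 = μν and Var = μ(1−μ)/(ν+1).
ν = μ(1−μ)/Var − 1 = 0.2275/0.008 − 1 = 27.4375.
shape1 = 0.35·27.4375 = 9.60, shape2 = 0.65·27.4375 = 17.83.

shape1 = 9.60, shape2 = 17.83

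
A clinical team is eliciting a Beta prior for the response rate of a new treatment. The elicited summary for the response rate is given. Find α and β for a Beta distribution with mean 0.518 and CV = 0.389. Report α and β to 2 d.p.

α = 2.67, β = 2.48

σ = CV·μ = 0.389×0.518 = 0.20150, so σ² = 0.040603.
s+1 = μ(1−μ)/σ² = 0.249676/0.040603 = 6.1492, so s = α+β = 5.1492.
α = μs = 2.67, β = (1−μ)s = 2.48.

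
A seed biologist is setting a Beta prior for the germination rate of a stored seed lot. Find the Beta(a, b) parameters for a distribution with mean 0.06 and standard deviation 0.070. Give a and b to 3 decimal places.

a = 0.631, b = 9.880

First σ² = 0.004900. Setting a = μn, b = (1−μ)n with n = a+b,
μ(1−μ)/(n+1) = 0.004900 ⇒ n+1 = 0.0564/0.004900 = 11.5102 ⇒ n = 10.5102.
Hence a = 0.06×10.5102 = 0.631, b = 0.94×10.5102 = 9.880.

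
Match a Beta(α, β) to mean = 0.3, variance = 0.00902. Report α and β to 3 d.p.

α = 6.684, β = 15.597

Write ν = α+β; then α = μν and Var = μ(1−μ)/(ν+1).
ν = μ(1−μ)/Var − 1 = 0.21/0.00902 − 1 = 22.2816.
α = 0.3·22.2816 = 6.684, β = 0.7·22.2816 = 15.597.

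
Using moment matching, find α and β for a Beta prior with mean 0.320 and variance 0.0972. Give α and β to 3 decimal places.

Write ν = α+β; then α = μν and Var = μ(1−μ)/(ν+1).
ν = μ(1−μ)/Var − 1 = 0.217600/0.0972 − 1 = 1.2387.
α = 0.320·1.2387 = 0.396, β = 0.680·1.2387 = 0.842.

α = 0.396, β = 0.842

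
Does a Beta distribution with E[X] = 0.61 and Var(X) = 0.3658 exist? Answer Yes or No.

No

The Beta variance bound is σ² < μ(1−μ).
Here μ(1−μ) = 0.61×0.39 = 0.2379, and 0.3658 ≥ 0.2379.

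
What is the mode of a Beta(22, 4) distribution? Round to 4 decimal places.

The density x^(α−1)(1−x)^(β−1) is maximised at (α−1)/(α+β−2) = 21/24 = 0.8750.

0.8750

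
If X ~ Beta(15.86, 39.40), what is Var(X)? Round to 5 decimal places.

μ = 15.86/55.26 = 0.287007; Var = μ(1−μ)/(α+β+1) = 0.2046339/56.26 = 0.00364.

0.00364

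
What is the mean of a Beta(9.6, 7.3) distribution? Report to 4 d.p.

0.5680

The Beta mean is α/(α+β) = 9.6/(9.6+7.3) = 0.5680.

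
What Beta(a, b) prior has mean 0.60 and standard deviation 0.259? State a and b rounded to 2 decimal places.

a = 1.55, b = 1.03

Variance = 0.259² = 0.067081. The moment-matching identity a+b = μ(1−μ)/Var − 1 gives
a+b = 0.2400/0.067081 − 1 = 2.5778, so a = μ·2.5778 = 1.55 and b = (1−μ)·2.5778 = 1.03.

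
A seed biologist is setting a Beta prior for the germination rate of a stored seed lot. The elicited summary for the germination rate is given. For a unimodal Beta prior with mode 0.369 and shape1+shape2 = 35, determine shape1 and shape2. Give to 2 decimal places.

shape1 = 13.18, shape2 = 21.82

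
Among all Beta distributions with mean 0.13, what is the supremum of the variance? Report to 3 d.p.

0.113

For fixed mean μ the Beta variance is μ(1−μ)/(α+β+1), increasing as α+β decreases.
Its least upper bound (not attained) is μ(1−μ) = 0.13·0.87 = 0.113.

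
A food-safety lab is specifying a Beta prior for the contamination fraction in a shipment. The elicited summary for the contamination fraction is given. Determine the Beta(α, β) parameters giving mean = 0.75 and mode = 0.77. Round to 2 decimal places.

Let s = α+β. Mean gives α = μs = 0.75s; mode gives (α−1)/(s−2) = 0.77.
Substituting: 0.75s − 1 = 0.77(s−2) = 0.77s − 1.54, so -0.02s = -0.54 and s = 27.0000.
Then α = 0.75×27.0000 = 20.25 and β = s−α = 6.75.

α = 20.25, β = 6.75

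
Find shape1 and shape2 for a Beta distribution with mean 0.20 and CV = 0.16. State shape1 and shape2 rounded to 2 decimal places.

shape1 = 31.05, shape2 = 124.20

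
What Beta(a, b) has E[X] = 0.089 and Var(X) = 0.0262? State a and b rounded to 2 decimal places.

a = 0.19, b = 1.91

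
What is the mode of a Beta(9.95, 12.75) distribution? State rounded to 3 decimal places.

0.432

The density x^(α−1)(1−x)^(β−1) is maximised at (α−1)/(α+β−2) = 8.95/20.70 = 0.432.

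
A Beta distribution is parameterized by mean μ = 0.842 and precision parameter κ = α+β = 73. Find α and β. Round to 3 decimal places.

α = 61.466, β = 11.534

Split κ in proportion μ : (1−μ): α = 0.842·73 = 61.466, β = 73 − 61.466 = 11.534.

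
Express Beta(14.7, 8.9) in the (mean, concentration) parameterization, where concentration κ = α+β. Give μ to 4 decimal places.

κ = α+β = 14.7+8.9 = 23.6; μ = α/κ = 14.7/23.6 = 0.6229.

μ = 0.6229, κ = 23.6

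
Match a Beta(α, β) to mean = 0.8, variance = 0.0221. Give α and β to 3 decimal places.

By moment matching, α+β = μ(1−μ)/σ² − 1 = (0.8·0.2)/0.0221 − 1 = 7.2398 − 1 = 6.2398.
Since α/(α+β) = μ, α = 0.8·6.2398 = 4.992 and β = 0.2·6.2398 = 1.248.

α = 4.992, β = 1.248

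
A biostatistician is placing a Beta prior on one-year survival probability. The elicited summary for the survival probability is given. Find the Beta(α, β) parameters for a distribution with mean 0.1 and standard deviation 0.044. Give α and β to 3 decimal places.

Variance = 0.044² = 0.001936. The moment-matching identity α+β = μ(1−μ)/Var − 1 gives
α+β = 0.09/0.001936 − 1 = 45.4876, so α = μ·45.4876 = 4.549 and β = (1−μ)·45.4876 = 40.939.

α = 4.549, β = 40.939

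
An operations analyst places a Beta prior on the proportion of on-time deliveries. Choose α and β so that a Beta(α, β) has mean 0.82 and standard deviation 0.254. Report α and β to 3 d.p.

α = 1.056, β = 0.232

Variance = 0.254² = 0.064516. The moment-matching identity α+β = μ(1−μ)/Var − 1 gives
α+β = 0.1476/0.064516 − 1 = 1.2878, so α = μ·1.2878 = 1.056 and β = (1−μ)·1.2878 = 0.232.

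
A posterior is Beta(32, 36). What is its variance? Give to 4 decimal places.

0.0036

μ = 32/68 = 0.470588; Var = μ(1−μ)/(α+β+1) = 0.2491349/69 = 0.0036.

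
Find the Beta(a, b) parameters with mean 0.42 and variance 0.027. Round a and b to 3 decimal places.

a = 3.369, b = 4.653

By moment matching, a+b = μ(1−μ)/σ² − 1 = (0.42·0.58)/0.027 − 1 = 9.0222 − 1 = 8.0222.
Since a/(a+b) = μ, a = 0.42·8.0222 = 3.369 and b = 0.58·8.0222 = 4.653.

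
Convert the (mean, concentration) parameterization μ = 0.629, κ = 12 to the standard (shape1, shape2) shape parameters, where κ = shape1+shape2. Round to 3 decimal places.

Split κ in proportion μ : (1−μ): shape1 = 0.629·12 = 7.548, shape2 = 12 − 7.548 = 4.452.

shape1 = 7.548, shape2 = 4.452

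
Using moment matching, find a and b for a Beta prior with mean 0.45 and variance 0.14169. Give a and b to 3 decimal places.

By moment matching, a+b = μ(1−μ)/σ² − 1 = (0.45·0.55)/0.14169 − 1 = 1.7468 − 1 = 0.7468.
Since a/(a+b) = μ, a = 0.45·0.7468 = 0.336 and b = 0.55·0.7468 = 0.411.

a = 0.336, b = 0.411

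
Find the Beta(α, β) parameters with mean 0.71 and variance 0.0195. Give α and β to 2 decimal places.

α = 6.79, β = 2.77

Write ν = α+β; then α = μν and Var = μ(1−μ)/(ν+1).
ν = μ(1−μ)/Var − 1 = 0.2059/0.0195 − 1 = 9.5590.
α = 0.71·9.5590 = 6.79, β = 0.29·9.5590 = 2.77.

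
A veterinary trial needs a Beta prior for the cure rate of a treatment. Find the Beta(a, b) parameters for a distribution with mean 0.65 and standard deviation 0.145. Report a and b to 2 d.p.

First σ² = 0.021025. Setting a = μn, b = (1−μ)n with n = a+b,
μ(1−μ)/(n+1) = 0.021025 ⇒ n+1 = 0.2275/0.021025 = 10.8205 ⇒ n = 9.8205.
Hence a = 0.65×9.8205 = 6.38, b = 0.35×9.8205 = 3.44.

a = 6.38, b = 3.44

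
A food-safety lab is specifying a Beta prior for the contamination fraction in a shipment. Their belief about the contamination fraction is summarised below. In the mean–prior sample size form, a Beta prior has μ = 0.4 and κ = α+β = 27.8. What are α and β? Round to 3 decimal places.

α = 11.120, β = 16.680

Split κ in proportion μ : (1−μ): α = 0.4·27.8 = 11.120, β = 27.8 − 11.120 = 16.680.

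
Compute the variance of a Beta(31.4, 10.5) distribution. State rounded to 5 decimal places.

0.00438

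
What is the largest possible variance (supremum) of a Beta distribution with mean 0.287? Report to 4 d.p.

Var = μ(1−μ)/(α+β+1), which approaches μ(1−μ) as α+β → 0.
So the supremum is μ(1−μ) = 0.287×0.713 = 0.2046.

0.2046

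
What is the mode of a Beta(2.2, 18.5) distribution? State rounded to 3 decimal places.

With α,β > 1, mode = (α−1)/(α+β−2) = 1.2/18.7 = 0.064.

0.064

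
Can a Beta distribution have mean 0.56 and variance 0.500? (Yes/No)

For any Beta, Var(X) < E[X]·(1−E[X]).
Here μ(1−μ) = 0.56×0.44 = 0.2464, and 0.500 ≥ 0.2464.

No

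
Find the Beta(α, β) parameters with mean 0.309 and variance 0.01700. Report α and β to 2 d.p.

α = 3.57, β = 7.99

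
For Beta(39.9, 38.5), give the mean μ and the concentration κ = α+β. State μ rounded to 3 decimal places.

μ = 0.509, κ = 78.4

κ = α+β = 39.9+38.5 = 78.4; μ = α/κ = 39.9/78.4 = 0.509.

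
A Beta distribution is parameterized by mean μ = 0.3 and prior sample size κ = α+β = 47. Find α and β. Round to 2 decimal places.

α = 14.10, β = 32.90

Split κ in proportion μ : (1−μ): α = 0.3·47 = 14.10, β = 47 − 14.10 = 32.90.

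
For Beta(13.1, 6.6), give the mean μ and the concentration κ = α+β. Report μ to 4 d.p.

μ = 0.6650, κ = 19.7

κ = α+β = 13.1+6.6 = 19.7; μ = α/κ = 13.1/19.7 = 0.6650.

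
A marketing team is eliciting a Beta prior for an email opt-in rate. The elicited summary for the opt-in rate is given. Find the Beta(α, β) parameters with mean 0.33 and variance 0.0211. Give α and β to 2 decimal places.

α = 3.13, β = 6.35

Write ν = α+β; then α = μν and Var = μ(1−μ)/(ν+1).
ν = μ(1−μ)/Var − 1 = 0.2211/0.0211 − 1 = 9.4787.
α = 0.33·9.4787 = 3.13, β = 0.67·9.4787 = 6.35.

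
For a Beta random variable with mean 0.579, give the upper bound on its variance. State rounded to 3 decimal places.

0.244

Var = μ(1−μ)/(α+β+1), which approaches μ(1−μ) as α+β → 0.
So the supremum is μ(1−μ) = 0.579×0.421 = 0.244.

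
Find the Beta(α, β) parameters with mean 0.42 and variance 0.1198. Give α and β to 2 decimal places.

By moment matching, α+β = μ(1−μ)/σ² − 1 = (0.42·0.58)/0.1198 − 1 = 2.0334 − 1 = 1.0334.
Since α/(α+β) = μ, α = 0.42·1.0334 = 0.43 and β = 0.58·1.0334 = 0.60.

α = 0.43, β = 0.60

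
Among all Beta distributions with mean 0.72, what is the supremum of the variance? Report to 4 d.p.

For fixed mean μ the Beta variance is μ(1−μ)/(α+β+1), increasing as α+β decreases.
Its least upper bound (not attained) is μ(1−μ) = 0.72·0.28 = 0.2016.

0.2016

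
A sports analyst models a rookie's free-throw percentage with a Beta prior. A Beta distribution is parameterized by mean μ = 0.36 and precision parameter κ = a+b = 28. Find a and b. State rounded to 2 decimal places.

a = 10.08, b = 17.92

Split κ in proportion μ : (1−μ): a = 0.36·28 = 10.08, b = 28 − 10.08 = 17.92.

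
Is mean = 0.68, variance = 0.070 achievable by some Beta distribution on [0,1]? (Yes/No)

Yes

A Beta with mean μ has variance μ(1−μ)/(α+β+1) < μ(1−μ).
Here μ(1−μ) = 0.68×0.32 = 0.2176, and 0.070 < 0.2176.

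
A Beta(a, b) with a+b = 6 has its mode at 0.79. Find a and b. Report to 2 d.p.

a = 4.16, b = 1.84

Mode = (a−1)/(κ−2) with κ = a+b, so a−1 = 0.79·4 = 3.16.
a = 4.16; b = κ − a = 1.84.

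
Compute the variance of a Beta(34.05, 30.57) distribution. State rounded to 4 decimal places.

Var = αβ/[(α+β)²(α+β+1)] = (34.05×30.57)/(64.62²×65.62) = 1040.9085/274012.347528 = 0.0038.

0.0038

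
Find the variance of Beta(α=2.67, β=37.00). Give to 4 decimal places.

α+β = 39.67 and αβ = 98.7900, so Var = αβ/[(α+β)²(α+β+1)] = 98.7900/64002.740963 = 0.0015.

0.0015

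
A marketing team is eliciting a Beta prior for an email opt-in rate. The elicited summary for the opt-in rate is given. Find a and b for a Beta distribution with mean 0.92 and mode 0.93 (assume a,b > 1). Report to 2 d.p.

a = 79.12, b = 6.88

With s = a+b: μ = a/s and mode = (a−1)/(s−2). Eliminating a = μs,
μs − 1 = m(s−2) ⇒ s(μ−m) = 1−2m ⇒ s = -0.86/-0.01 = 86.0000.
So a = μs = 79.12, b = (1−μ)s = 6.88.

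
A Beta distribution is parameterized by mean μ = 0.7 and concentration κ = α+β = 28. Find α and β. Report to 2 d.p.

α = 19.60, β = 8.40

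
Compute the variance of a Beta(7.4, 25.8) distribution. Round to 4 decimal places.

μ = 7.4/33.2 = 0.222892; Var = μ(1−μ)/(α+β+1) = 0.1732109/34.2 = 0.0051.

0.0051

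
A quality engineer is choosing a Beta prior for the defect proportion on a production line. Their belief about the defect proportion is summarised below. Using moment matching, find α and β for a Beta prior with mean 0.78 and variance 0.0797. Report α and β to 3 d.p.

α = 0.899, β = 0.254

Write ν = α+β; then α = μν and Var = μ(1−μ)/(ν+1).
ν = μ(1−μ)/Var − 1 = 0.1716/0.0797 − 1 = 1.1531.
α = 0.78·1.1531 = 0.899, β = 0.22·1.1531 = 0.254.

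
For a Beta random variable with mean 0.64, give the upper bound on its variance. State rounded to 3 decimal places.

Var = μ(1−μ)/(α+β+1), which approaches μ(1−μ) as α+β → 0.
So the supremum is μ(1−μ) = 0.64×0.36 = 0.230.

0.230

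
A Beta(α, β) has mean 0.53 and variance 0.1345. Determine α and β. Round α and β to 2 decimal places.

α = 0.45, β = 0.40

Write ν = α+β; then α = μν and Var = μ(1−μ)/(ν+1).
ν = μ(1−μ)/Var − 1 = 0.2491/0.1345 − 1 = 0.8520.
α = 0.53·0.8520 = 0.45, β = 0.47·0.8520 = 0.40.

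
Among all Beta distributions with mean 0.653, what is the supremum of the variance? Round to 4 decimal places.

0.2266

Var = μ(1−μ)/(α+β+1), which approaches μ(1−μ) as α+β → 0.
So the supremum is μ(1−μ) = 0.653×0.347 = 0.2266.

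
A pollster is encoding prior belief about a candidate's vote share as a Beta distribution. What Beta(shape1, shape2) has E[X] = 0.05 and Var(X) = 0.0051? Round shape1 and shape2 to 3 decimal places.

shape1 = 0.416, shape2 = 7.898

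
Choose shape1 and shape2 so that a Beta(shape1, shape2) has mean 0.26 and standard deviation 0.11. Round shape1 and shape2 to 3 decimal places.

First σ² = 0.0121. Setting shape1 = μn, shape2 = (1−μ)n with n = shape1+shape2,
μ(1−μ)/(n+1) = 0.0121 ⇒ n+1 = 0.1924/0.0121 = 15.9008 ⇒ n = 14.9008.
Hence shape1 = 0.26×14.9008 = 3.874, shape2 = 0.74×14.9008 = 11.027.

shape1 = 3.874, shape2 = 11.027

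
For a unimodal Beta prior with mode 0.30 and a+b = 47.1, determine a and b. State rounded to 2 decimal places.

For a,b>1 the mode is (a−1)/(a+b−2), so a = mode·(κ−2)+1 = 0.30×45.1+1 = 14.53.
And b = (1−mode)·(κ−2)+1 = 0.70×45.1+1 = 32.57.

a = 14.53, b = 32.57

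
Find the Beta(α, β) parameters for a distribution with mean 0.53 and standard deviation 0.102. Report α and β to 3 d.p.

Variance = 0.102² = 0.010404. The moment-matching identity α+β = μ(1−μ)/Var − 1 gives
α+β = 0.2491/0.010404 − 1 = 22.9427, so α = μ·22.9427 = 12.160 and β = (1−μ)·22.9427 = 10.783.

α = 12.160, β = 10.783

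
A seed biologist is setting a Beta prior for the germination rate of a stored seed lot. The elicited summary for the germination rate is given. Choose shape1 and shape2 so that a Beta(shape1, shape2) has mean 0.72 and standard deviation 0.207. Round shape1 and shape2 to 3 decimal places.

First σ² = 0.042849. Setting shape1 = μn, shape2 = (1−μ)n with n = shape1+shape2,
μ(1−μ)/(n+1) = 0.042849 ⇒ n+1 = 0.2016/0.042849 = 4.7049 ⇒ n = 3.7049.
Hence shape1 = 0.72×3.7049 = 2.668, shape2 = 0.28×3.7049 = 1.037.

shape1 = 2.668, shape2 = 1.037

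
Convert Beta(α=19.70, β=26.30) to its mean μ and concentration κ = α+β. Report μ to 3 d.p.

μ = 0.428, κ = 46.00

κ = α+β = 19.70+26.30 = 46.00; μ = α/κ = 19.70/46.00 = 0.428.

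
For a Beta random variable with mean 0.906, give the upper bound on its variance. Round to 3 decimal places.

For fixed mean μ the Beta variance is μ(1−μ)/(α+β+1), increasing as α+β decreases.
Its least upper bound (not attained) is μ(1−μ) = 0.906·0.094 = 0.085.

0.085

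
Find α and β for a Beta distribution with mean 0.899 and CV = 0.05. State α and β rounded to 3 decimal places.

α = 39.501, β = 4.438

Var = (CV·μ)² = (0.05×0.899)² = 0.002021.
α+β = μ(1−μ)/Var − 1 = 0.090799/0.002021 − 1 = 43.9388.
Thus α = 0.899·43.9388 = 39.501 and β = 0.101·43.9388 = 4.438.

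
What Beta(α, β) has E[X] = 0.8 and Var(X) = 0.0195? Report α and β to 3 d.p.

α = 5.764, β = 1.441

Write ν = α+β; then α = μν and Var = μ(1−μ)/(ν+1).
ν = μ(1−μ)/Var − 1 = 0.16/0.0195 − 1 = 7.2051.
α = 0.8·7.2051 = 5.764, β = 0.2·7.2051 = 1.441.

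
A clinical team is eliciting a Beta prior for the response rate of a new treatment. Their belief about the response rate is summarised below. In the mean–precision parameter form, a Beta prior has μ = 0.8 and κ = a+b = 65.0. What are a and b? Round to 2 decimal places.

a = μκ = 0.8×65.0 = 52.00 and b = (1−μ)κ = 0.2×65.0 = 13.00.

a = 52.00, b = 13.00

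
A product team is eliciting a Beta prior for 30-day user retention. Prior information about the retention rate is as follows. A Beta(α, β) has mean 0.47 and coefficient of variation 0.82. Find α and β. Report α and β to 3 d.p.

Var = (CV·μ)² = (0.82×0.47)² = 0.148533.
α+β = μ(1−μ)/Var − 1 = 0.2491/0.148533 − 1 = 0.6771.
Thus α = 0.47·0.6771 = 0.318 and β = 0.53·0.6771 = 0.359.

α = 0.318, β = 0.359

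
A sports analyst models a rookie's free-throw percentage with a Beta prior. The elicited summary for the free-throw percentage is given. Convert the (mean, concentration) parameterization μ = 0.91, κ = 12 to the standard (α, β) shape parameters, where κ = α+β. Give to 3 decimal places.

α = 10.920, β = 1.080

α = μκ = 0.91×12 = 10.920 and β = (1−μ)κ = 0.09×12 = 1.080.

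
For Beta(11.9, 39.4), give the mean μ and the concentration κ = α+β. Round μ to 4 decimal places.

μ = 0.2320, κ = 51.3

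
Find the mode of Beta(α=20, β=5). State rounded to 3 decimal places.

The density x^(α−1)(1−x)^(β−1) is maximised at (α−1)/(α+β−2) = 19/23 = 0.826.

0.826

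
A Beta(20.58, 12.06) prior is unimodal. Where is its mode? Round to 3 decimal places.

0.639

The density x^(α−1)(1−x)^(β−1) is maximised at (α−1)/(α+β−2) = 19.58/30.64 = 0.639.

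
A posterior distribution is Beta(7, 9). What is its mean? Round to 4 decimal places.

E[X] = α/(α+β) = 7/16 = 0.4375.

0.4375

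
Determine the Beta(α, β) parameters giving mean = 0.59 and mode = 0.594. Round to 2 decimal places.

α = 27.73, β = 19.27

With s = α+β: μ = α/s and mode = (α−1)/(s−2). Eliminating α = μs,
μs − 1 = m(s−2) ⇒ s(μ−m) = 1−2m ⇒ s = -0.188/-0.004 = 47.0000.
So α = μs = 27.73, β = (1−μ)s = 19.27.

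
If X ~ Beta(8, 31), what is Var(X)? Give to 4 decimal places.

0.0041

Var = αβ/[(α+β)²(α+β+1)] = (8×31)/(39²×40) = 248/60840 = 0.0041.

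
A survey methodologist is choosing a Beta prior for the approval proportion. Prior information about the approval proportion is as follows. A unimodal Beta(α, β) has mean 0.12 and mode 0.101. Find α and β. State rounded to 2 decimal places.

With s = α+β: μ = α/s and mode = (α−1)/(s−2). Eliminating α = μs,
μs − 1 = m(s−2) ⇒ s(μ−m) = 1−2m ⇒ s = 0.798/0.019 = 42.0000.
So α = μs = 5.04, β = (1−μ)s = 36.96.

α = 5.04, β = 36.96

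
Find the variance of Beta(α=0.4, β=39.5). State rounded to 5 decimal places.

0.00024

μ = 0.4/39.9 = 0.010025; Var = μ(1−μ)/(α+β+1) = 0.0099246/40.9 = 0.00024.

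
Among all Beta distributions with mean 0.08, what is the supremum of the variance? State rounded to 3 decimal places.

Var = μ(1−μ)/(α+β+1), which approaches μ(1−μ) as α+β → 0.
So the supremum is μ(1−μ) = 0.08×0.92 = 0.074.

0.074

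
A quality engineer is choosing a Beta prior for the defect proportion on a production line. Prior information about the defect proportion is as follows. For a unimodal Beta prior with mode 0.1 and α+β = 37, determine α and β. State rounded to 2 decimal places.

Mode = (α−1)/(κ−2) with κ = α+β, so α−1 = 0.1·35 = 3.50.
α = 4.50; β = κ − α = 32.50.

α = 4.50, β = 32.50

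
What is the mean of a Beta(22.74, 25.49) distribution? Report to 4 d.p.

0.4715

E[X] = α/(α+β) = 22.74/48.23 = 0.4715.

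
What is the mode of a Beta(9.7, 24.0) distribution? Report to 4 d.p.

With α,β > 1, mode = (α−1)/(α+β−2) = 8.7/31.7 = 0.2744.

0.2744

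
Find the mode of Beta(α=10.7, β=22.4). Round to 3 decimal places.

0.312

The density x^(α−1)(1−x)^(β−1) is maximised at (α−1)/(α+β−2) = 9.7/31.1 = 0.312.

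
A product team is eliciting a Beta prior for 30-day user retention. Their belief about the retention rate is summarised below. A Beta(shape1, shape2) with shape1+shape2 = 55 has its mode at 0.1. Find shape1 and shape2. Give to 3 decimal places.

Since the density peak of Beta(shape1,shape2) is at (shape1−1)/(shape1+shape2−2),
shape1 = 1 + 0.1(55−2) = 6.300 and shape2 = 55 − 6.300 = 48.700.

shape1 = 6.300, shape2 = 48.700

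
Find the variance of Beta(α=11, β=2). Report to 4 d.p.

0.0093

Var = αβ/[(α+β)²(α+β+1)] = (11×2)/(13²×14) = 22/2366 = 0.0093.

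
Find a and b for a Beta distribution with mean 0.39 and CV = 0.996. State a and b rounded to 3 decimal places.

a = 0.225, b = 0.352

σ = CV·μ = 0.996×0.39 = 0.38844, so σ² = 0.150886.
s+1 = μ(1−μ)/σ² = 0.2379/0.150886 = 1.5767, so s = a+b = 0.5767.
a = μs = 0.225, b = (1−μ)s = 0.352.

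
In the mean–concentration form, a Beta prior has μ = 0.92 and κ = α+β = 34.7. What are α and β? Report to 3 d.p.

α = μκ = 0.92×34.7 = 31.924 and β = (1−μ)κ = 0.08×34.7 = 2.776.

α = 31.924, β = 2.776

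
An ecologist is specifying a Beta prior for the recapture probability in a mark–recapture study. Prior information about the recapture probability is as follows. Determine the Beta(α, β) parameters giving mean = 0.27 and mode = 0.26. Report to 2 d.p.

α = 12.96, β = 35.04

Let s = α+β. Mean gives α = μs = 0.27s; mode gives (α−1)/(s−2) = 0.26.
Substituting: 0.27s − 1 = 0.26(s−2) = 0.26s − 0.52, so 0.01s = 0.48 and s = 48.0000.
Then α = 0.27×48.0000 = 12.96 and β = s−α = 35.04.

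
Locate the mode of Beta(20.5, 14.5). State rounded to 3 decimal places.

0.591

The density x^(α−1)(1−x)^(β−1) is maximised at (α−1)/(α+β−2) = 19.5/33.0 = 0.591.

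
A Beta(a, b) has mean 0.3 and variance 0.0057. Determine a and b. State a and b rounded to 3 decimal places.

a = 10.753, b = 25.089

Let s = a+b. The Beta variance is μ(1−μ)/(s+1).
So s+1 = μ(1−μ)/σ² = (0.3×0.7)/0.0057 = 0.21/0.0057 = 36.8421, giving s = 35.8421.
Then a = μs = 0.3×35.8421 = 10.753 and b = (1−μ)s = 0.7×35.8421 = 25.089.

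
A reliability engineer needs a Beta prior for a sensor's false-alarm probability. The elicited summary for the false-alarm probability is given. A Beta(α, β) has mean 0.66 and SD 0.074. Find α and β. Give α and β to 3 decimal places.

α = 26.386, β = 13.593

First σ² = 0.005476. Setting α = μn, β = (1−μ)n with n = α+β,
μ(1−μ)/(n+1) = 0.005476 ⇒ n+1 = 0.2244/0.005476 = 40.9788 ⇒ n = 39.9788.
Hence α = 0.66×39.9788 = 26.386, β = 0.34×39.9788 = 13.593.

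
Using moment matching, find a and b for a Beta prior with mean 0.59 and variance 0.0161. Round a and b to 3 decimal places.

a = 8.275, b = 5.750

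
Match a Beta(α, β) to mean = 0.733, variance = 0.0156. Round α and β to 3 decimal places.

α = 8.463, β = 3.083

By moment matching, α+β = μ(1−μ)/σ² − 1 = (0.733·0.267)/0.0156 − 1 = 12.5456 − 1 = 11.5456.
Since α/(α+β) = μ, α = 0.733·11.5456 = 8.463 and β = 0.267·11.5456 = 3.083.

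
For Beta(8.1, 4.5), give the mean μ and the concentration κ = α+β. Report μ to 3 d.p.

μ = 0.643, κ = 12.6

κ = α+β = 8.1+4.5 = 12.6; μ = α/κ = 8.1/12.6 = 0.643.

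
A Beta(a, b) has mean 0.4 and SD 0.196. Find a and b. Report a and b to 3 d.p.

a = 2.099, b = 3.148

σ² = 0.196² = 0.038416.
With s = a+b, Var = μ(1−μ)/(s+1), so s+1 = (0.4×0.6)/0.038416 = 6.2474 and s = 5.2474.
a = μs = 2.099, b = (1−μ)s = 3.148.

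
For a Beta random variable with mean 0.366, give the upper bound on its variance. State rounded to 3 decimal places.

0.232

Var = μ(1−μ)/(α+β+1), which approaches μ(1−μ) as α+β → 0.
So the supremum is μ(1−μ) = 0.366×0.634 = 0.232.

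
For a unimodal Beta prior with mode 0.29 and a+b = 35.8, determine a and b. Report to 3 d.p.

For a,b>1 the mode is (a−1)/(a+b−2), so a = mode·(κ−2)+1 = 0.29×33.8+1 = 10.802.
And b = (1−mode)·(κ−2)+1 = 0.71×33.8+1 = 24.998.

a = 10.802, b = 24.998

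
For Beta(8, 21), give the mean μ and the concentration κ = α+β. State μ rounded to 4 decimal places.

μ = 0.2759, κ = 29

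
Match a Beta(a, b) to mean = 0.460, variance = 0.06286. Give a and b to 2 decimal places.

By moment matching, a+b = μ(1−μ)/σ² − 1 = (0.460·0.540)/0.06286 − 1 = 3.9516 − 1 = 2.9516.
Since a/(a+b) = μ, a = 0.460·2.9516 = 1.36 and b = 0.540·2.9516 = 1.59.

a = 1.36, b = 1.59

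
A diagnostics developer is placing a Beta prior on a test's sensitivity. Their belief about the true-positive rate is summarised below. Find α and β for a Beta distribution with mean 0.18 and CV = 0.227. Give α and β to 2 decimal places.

Var = (CV·μ)² = (0.227×0.18)² = 0.001670.
α+β = μ(1−μ)/Var − 1 = 0.1476/0.001670 − 1 = 87.4076.
Thus α = 0.18·87.4076 = 15.73 and β = 0.82·87.4076 = 71.67.

α = 15.73, β = 71.67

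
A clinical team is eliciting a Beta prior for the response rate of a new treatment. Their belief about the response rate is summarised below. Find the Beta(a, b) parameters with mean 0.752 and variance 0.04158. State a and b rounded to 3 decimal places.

Write ν = a+b; then a = μν and Var = μ(1−μ)/(ν+1).
ν = μ(1−μ)/Var − 1 = 0.186496/0.04158 − 1 = 3.4852.
a = 0.752·3.4852 = 2.621, b = 0.248·3.4852 = 0.864.

a = 2.621, b = 0.864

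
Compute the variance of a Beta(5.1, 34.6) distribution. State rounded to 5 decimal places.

0.00275

Var = αβ/[(α+β)²(α+β+1)] = (5.1×34.6)/(39.7²×40.7) = 176.46/64146.863 = 0.00275.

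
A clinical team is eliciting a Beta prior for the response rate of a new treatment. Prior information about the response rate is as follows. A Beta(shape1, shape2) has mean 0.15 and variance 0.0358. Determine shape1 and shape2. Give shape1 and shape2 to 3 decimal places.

shape1 = 0.384, shape2 = 2.177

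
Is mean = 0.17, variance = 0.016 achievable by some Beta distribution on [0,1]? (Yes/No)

Yes

For any Beta, Var(X) < E[X]·(1−E[X]).
Here μ(1−μ) = 0.17×0.83 = 0.1411, and 0.016 < 0.1411.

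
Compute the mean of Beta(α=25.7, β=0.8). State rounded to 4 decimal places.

0.9698

The Beta mean is α/(α+β) = 25.7/(25.7+0.8) = 0.9698.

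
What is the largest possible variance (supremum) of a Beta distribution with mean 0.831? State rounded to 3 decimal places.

0.140

Var = μ(1−μ)/(α+β+1), which approaches μ(1−μ) as α+β → 0.
So the supremum is μ(1−μ) = 0.831×0.169 = 0.140.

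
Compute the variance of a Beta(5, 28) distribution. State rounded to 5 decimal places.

0.00378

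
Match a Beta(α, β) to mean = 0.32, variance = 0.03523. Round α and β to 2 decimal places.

α = 1.66, β = 3.52

By moment matching, α+β = μ(1−μ)/σ² − 1 = (0.32·0.68)/0.03523 − 1 = 6.1766 − 1 = 5.1766.
Since α/(α+β) = μ, α = 0.32·5.1766 = 1.66 and β = 0.68·5.1766 = 3.52.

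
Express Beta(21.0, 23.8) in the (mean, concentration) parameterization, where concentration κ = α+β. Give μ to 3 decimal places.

κ = α+β = 21.0+23.8 = 44.8; μ = α/κ = 21.0/44.8 = 0.469.

μ = 0.469, κ = 44.8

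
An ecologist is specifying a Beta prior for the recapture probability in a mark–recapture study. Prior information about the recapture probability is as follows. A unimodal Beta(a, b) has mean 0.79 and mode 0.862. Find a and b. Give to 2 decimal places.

a = 7.94, b = 2.11

Let s = a+b. Mean gives a = μs = 0.79s; mode gives (a−1)/(s−2) = 0.862.
Substituting: 0.79s − 1 = 0.862(s−2) = 0.862s − 1.724, so -0.072s = -0.724 and s = 10.0556.
Then a = 0.79×10.0556 = 7.94 and b = s−a = 2.11.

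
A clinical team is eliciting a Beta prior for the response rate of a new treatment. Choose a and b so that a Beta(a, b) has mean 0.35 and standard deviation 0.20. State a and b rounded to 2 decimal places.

a = 1.64, b = 3.05

First σ² = 0.0400. Setting a = μn, b = (1−μ)n with n = a+b,
μ(1−μ)/(n+1) = 0.0400 ⇒ n+1 = 0.2275/0.0400 = 5.6875 ⇒ n = 4.6875.
Hence a = 0.35×4.6875 = 1.64, b = 0.65×4.6875 = 3.05.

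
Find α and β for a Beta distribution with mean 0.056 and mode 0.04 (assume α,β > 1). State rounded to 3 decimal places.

With s = α+β: μ = α/s and mode = (α−1)/(s−2). Eliminating α = μs,
μs − 1 = m(s−2) ⇒ s(μ−m) = 1−2m ⇒ s = 0.92/0.016 = 57.5000.
So α = μs = 3.220, β = (1−μ)s = 54.280.

α = 3.220, β = 54.280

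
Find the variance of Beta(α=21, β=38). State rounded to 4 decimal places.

0.0038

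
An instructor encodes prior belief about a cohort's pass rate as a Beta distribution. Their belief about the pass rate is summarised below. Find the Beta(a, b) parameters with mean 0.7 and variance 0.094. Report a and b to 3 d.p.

Write ν = a+b; then a = μν and Var = μ(1−μ)/(ν+1).
ν = μ(1−μ)/Var − 1 = 0.21/0.094 − 1 = 1.2340.
a = 0.7·1.2340 = 0.864, b = 0.3·1.2340 = 0.370.

a = 0.864, b = 0.370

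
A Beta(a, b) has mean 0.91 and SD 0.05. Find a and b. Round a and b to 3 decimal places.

a = 28.902, b = 2.858

Variance = 0.05² = 0.0025. The moment-matching identity a+b = μ(1−μ)/Var − 1 gives
a+b = 0.0819/0.0025 − 1 = 31.7600, so a = μ·31.7600 = 28.902 and b = (1−μ)·31.7600 = 2.858.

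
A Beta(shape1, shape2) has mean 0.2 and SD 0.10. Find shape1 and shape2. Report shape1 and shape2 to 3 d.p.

shape1 = 3.000, shape2 = 12.000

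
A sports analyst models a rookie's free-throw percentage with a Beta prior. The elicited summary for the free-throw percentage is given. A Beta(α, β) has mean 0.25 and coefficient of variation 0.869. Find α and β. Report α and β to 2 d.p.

α = 0.74, β = 2.23

Var = (CV·μ)² = (0.869×0.25)² = 0.047198.
α+β = μ(1−μ)/Var − 1 = 0.1875/0.047198 − 1 = 2.9727.
Thus α = 0.25·2.9727 = 0.74 and β = 0.75·2.9727 = 2.23.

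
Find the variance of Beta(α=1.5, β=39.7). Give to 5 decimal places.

α+β = 41.2 and αβ = 59.55, so Var = αβ/[(α+β)²(α+β+1)] = 59.55/71631.968 = 0.00083.

0.00083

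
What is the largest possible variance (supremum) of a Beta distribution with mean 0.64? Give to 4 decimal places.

Var = μ(1−μ)/(α+β+1), which approaches μ(1−μ) as α+β → 0.
So the supremum is μ(1−μ) = 0.64×0.36 = 0.2304.

0.2304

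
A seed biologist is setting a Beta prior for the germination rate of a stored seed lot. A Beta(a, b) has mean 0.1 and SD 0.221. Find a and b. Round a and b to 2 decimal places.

a = 0.08, b = 0.76

First σ² = 0.048841. Setting a = μn, b = (1−μ)n with n = a+b,
μ(1−μ)/(n+1) = 0.048841 ⇒ n+1 = 0.09/0.048841 = 1.8427 ⇒ n = 0.8427.
Hence a = 0.1×0.8427 = 0.08, b = 0.9×0.8427 = 0.76.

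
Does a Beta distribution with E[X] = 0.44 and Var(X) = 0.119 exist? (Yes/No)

The Beta variance bound is σ² < μ(1−μ).
Here μ(1−μ) = 0.44×0.56 = 0.2464, and 0.119 < 0.2464.

Yes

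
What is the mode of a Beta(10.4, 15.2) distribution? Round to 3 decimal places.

With α,β > 1, mode = (α−1)/(α+β−2) = 9.4/23.6 = 0.398.

0.398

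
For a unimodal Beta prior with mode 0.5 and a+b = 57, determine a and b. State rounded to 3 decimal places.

a = 28.500, b = 28.500

Mode = (a−1)/(κ−2) with κ = a+b, so a−1 = 0.5·55 = 27.500.
a = 28.500; b = κ − a = 28.500.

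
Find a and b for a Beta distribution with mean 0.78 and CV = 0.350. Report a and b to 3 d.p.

a = 1.016, b = 0.287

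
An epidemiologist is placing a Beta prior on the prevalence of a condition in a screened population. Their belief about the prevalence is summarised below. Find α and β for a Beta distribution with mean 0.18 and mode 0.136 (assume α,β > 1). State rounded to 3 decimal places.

With s = α+β: μ = α/s and mode = (α−1)/(s−2). Eliminating α = μs,
μs − 1 = m(s−2) ⇒ s(μ−m) = 1−2m ⇒ s = 0.728/0.044 = 16.5455.
So α = μs = 2.978, β = (1−μ)s = 13.567.

α = 2.978, β = 13.567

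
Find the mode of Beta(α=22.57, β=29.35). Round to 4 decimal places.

With α,β > 1, mode = (α−1)/(α+β−2) = 21.57/49.92 = 0.4321.

0.4321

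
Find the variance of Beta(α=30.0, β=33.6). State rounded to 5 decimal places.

α+β = 63.6 and αβ = 1008.00, so Var = αβ/[(α+β)²(α+β+1)] = 1008.00/261304.416 = 0.00386.

0.00386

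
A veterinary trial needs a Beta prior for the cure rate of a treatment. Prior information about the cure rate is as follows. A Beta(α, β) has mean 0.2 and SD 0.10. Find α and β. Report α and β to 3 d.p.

α = 3.000, β = 12.000

First σ² = 0.0100. Setting α = μn, β = (1−μ)n with n = α+β,
μ(1−μ)/(n+1) = 0.0100 ⇒ n+1 = 0.16/0.0100 = 16.0000 ⇒ n = 15.0000.
Hence α = 0.2×15.0000 = 3.000, β = 0.8×15.0000 = 12.000.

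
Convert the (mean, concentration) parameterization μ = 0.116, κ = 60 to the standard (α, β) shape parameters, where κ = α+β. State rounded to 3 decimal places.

α = μκ = 0.116×60 = 6.960 and β = (1−μ)κ = 0.884×60 = 53.040.

α = 6.960, β = 53.040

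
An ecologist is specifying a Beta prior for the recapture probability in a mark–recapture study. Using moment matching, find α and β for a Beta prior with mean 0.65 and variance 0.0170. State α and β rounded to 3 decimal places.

α = 8.049, β = 4.334

Write ν = α+β; then α = μν and Var = μ(1−μ)/(ν+1).
ν = μ(1−μ)/Var − 1 = 0.2275/0.0170 − 1 = 12.3824.
α = 0.65·12.3824 = 8.049, β = 0.35·12.3824 = 4.334.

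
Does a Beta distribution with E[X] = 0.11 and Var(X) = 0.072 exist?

For any Beta, Var(X) < E[X]·(1−E[X]).
Here μ(1−μ) = 0.11×0.89 = 0.0979, and 0.072 < 0.0979.

Yes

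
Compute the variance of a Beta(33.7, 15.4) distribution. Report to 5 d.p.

0.00430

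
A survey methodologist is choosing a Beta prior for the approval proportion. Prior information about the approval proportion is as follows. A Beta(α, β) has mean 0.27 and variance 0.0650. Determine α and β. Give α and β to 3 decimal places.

Write ν = α+β; then α = μν and Var = μ(1−μ)/(ν+1).
ν = μ(1−μ)/Var − 1 = 0.1971/0.0650 − 1 = 2.0323.
α = 0.27·2.0323 = 0.549, β = 0.73·2.0323 = 1.484.

α = 0.549, β = 1.484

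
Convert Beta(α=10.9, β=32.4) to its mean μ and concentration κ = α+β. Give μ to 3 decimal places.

κ = α+β = 10.9+32.4 = 43.3; μ = α/κ = 10.9/43.3 = 0.252.

μ = 0.252, κ = 43.3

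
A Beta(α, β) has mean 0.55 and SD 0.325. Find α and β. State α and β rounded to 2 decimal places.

Variance = 0.325² = 0.105625. The moment-matching identity α+β = μ(1−μ)/Var − 1 gives
α+β = 0.2475/0.105625 − 1 = 1.3432, so α = μ·1.3432 = 0.74 and β = (1−μ)·1.3432 = 0.60.

α = 0.74, β = 0.60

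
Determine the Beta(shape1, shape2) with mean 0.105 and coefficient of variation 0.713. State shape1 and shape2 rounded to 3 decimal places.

shape1 = 1.656, shape2 = 14.111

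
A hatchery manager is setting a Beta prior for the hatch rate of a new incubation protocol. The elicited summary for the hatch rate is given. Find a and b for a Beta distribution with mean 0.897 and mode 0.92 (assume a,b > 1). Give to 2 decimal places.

a = 32.76, b = 3.76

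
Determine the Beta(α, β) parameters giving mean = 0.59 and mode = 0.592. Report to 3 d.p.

Let s = α+β. Mean gives α = μs = 0.59s; mode gives (α−1)/(s−2) = 0.592.
Substituting: 0.59s − 1 = 0.592(s−2) = 0.592s − 1.184, so -0.002s = -0.184 and s = 92.0000.
Then α = 0.59×92.0000 = 54.280 and β = s−α = 37.720.

α = 54.280, β = 37.720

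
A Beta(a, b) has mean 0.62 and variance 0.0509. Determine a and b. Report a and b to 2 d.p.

Let s = a+b. The Beta variance is μ(1−μ)/(s+1).
So s+1 = μ(1−μ)/σ² = (0.62×0.38)/0.0509 = 0.2356/0.0509 = 4.6287, giving s = 3.6287.
Then a = μs = 0.62×3.6287 = 2.25 and b = (1−μ)s = 0.38×3.6287 = 1.38.

a = 2.25, b = 1.38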